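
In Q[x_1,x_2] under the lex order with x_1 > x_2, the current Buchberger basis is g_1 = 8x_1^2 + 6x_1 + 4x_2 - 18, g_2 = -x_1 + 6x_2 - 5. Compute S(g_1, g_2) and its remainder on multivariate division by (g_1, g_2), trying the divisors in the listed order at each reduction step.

S(g_1, g_2) = 6x_1x_2 - 17/4x_1 + 1/2x_2 - 9/4; remainder on division = 36x_2^2 - 55x_2 + 19.

lcm(LM(g_1), LM(g_2)) = x_1^2.
S = (lcm/LT(g_1))·g_1 − (lcm/LT(g_2))·g_2 = 6x_1x_2 - 17/4x_1 + 1/2x_2 - 9/4.
Reduce S modulo (g_1, g_2) in that order:
  leading term x_1x_2: subtract (-6x_2)·g_2 from 6x_1x_2 - 17/4x_1 + 1/2x_2 - 9/4 → -17/4x_1 + 36x_2^2 - 59/2x_2 - 9/4
  leading term x_1: subtract (17/4)·g_2 from -17/4x_1 + 36x_2^2 - 59/2x_2 - 9/4 → 36x_2^2 - 55x_2 + 19
  leading term x_2^2: no divisor's leading term divides it; move 36x_2^2 to the remainder.
  leading term x_2: no divisor's leading term divides it; move -55x_2 to the remainder.
  leading term 1: no divisor's leading term divides it; move 19 to the remainder.
The remainder 36x_2^2 - 55x_2 + 19 is nonzero, so it would be added as the next basis element.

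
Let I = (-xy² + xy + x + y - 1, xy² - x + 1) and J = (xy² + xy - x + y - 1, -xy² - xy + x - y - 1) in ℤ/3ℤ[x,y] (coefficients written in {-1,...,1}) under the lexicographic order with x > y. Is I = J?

No, the ideals differ.

For a fixed monomial order, each ideal has a unique reduced Gröbner basis; comparing bases decides equality.
Buchberger on the first generating set:
f_1 = -xy² + xy + x + y - 1, LT = xy².
f_2 = xy² - x + 1, LT = xy².

S(f_1,f_2): lcm = xy². S = -xy - y.
  leading term xy: no divisor's leading term divides it; move -xy to the remainder.
  leading term y: no divisor's leading term divides it; move -y to the remainder.
  remainder -xy - y ≠ 0; add g_3 = -xy - y to the basis.

S(f_1,g_3): lcm = xy². S = -xy - x - y² - y + 1.
  leading term xy: subtract (1)·g_3 from -xy - x - y² - y + 1 → -x - y² + 1
  leading term x: no divisor's leading term divides it; move -x to the remainder.
  leading term y²: no divisor's leading term divides it; move -y² to the remainder.
  leading term 1: no divisor's leading term divides it; move 1 to the remainder.
  remainder -x - y² + 1 ≠ 0; add g_4 = -x - y² + 1 to the basis.

S(f_1,g_4): lcm = xy². S = -xy - x - y⁴ + y² - y + 1.
  leading term xy: subtract (1)·g_3 from -xy - x - y⁴ + y² - y + 1 → -x - y⁴ + y² + 1
  leading term x: subtract (1)·g_4 from -x - y⁴ + y² + 1 → -y⁴ - y²
  leading term y⁴: no divisor's leading term divides it; move -y⁴ to the remainder.
  leading term y²: no divisor's leading term divides it; move -y² to the remainder.
  remainder -y⁴ - y² ≠ 0; add g_5 = -y⁴ - y² to the basis.

S(g_3,g_4): lcm = xy. S = -y³ - y.
  leading term y³: no divisor's leading term divides it; move -y³ to the remainder.
  leading term y: no divisor's leading term divides it; move -y to the remainder.
  remainder -y³ - y ≠ 0; add g_6 = -y³ - y to the basis.

The other S-polynomials (S(f_2,g_3), S(f_2,g_4), S(f_1,g_5), S(f_2,g_5), S(g_3,g_5), S(g_4,g_5), S(f_1,g_6), S(f_2,g_6), S(g_3,g_6), S(g_4,g_6), S(g_5,g_6)) all reduce to 0 modulo the current basis, so we have a Gröbner basis.
Inter-reduce: drop elements whose leading term is divisible by another's, tail-reduce, and make monic.
Reduced Gröbner basis: {x + y² - 1, y³ + y}.

Buchberger on the second generating set:
h_1 = xy² + xy - x + y - 1, LT = xy².
h_2 = -xy² - xy + x - y - 1, LT = xy².

S(h_1,h_2): lcm = xy². S = 1.
  leading term 1: no divisor's leading term divides it; move 1 to the remainder.
  remainder 1 ≠ 0; add k_3 = 1 to the basis.

The other S-polynomials (S(h_1,k_3), S(h_2,k_3)) all reduce to 0 modulo the current basis, so we have a Gröbner basis.
Inter-reduce: drop elements whose leading term is divisible by another's, tail-reduce, and make monic.
Reduced Gröbner basis: {1}.

The bases are distinct; the ideals are different.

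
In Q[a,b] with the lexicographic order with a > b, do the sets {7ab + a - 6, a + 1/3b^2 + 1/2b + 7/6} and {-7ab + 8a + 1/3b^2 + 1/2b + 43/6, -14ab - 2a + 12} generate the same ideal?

No, the ideals differ.

Since reduced Gröbner bases are canonical representatives of ideals under a given ordering, it suffices to compute and compare them.
Buchberger on the first generating set:
f_1 = 7ab + a - 6, LT = ab.
f_2 = a + 1/3b^2 + 1/2b + 7/6, LT = a.

S(f_1,f_2): lcm = ab. S = 1/7a - 1/3b^3 - 1/2b^2 - 7/6b - 6/7.
  leading term a: subtract (1/7)·f_2 from 1/7a - 1/3b^3 - 1/2b^2 - 7/6b - 6/7 → -1/3b^3 - 23/42b^2 - 26/21b - 43/42
  leading term b^3: no divisor's leading term divides it; move -1/3b^3 to the remainder.
  leading term b^2: no divisor's leading term divides it; move -23/42b^2 to the remainder.
  leading term b: no divisor's leading term divides it; move -26/21b to the remainder.
  leading term 1: no divisor's leading term divides it; move -43/42 to the remainder.
  remainder -1/3b^3 - 23/42b^2 - 26/21b - 43/42 ≠ 0; add g_3 = -1/3b^3 - 23/42b^2 - 26/21b - 43/42 to the basis.

S(f_1,g_3): lcm = ab^3. S = -3/2ab^2 - 26/7ab - 43/14a - 6/7b^2.
  leading term ab^2: subtract (-3/14b)·f_1 from -3/2ab^2 - 26/7ab - 43/14a - 6/7b^2 → -7/2ab - 43/14a - 6/7b^2 - 9/7b
  leading term ab: subtract (-1/2)·f_1 from -7/2ab - 43/14a - 6/7b^2 - 9/7b → -18/7a - 6/7b^2 - 9/7b - 3
  leading term a: subtract (-18/7)·f_2 from -18/7a - 6/7b^2 - 9/7b - 3 → 0
  remainder 0.

S(f_2,g_3): leading monomials are coprime, so the S-polynomial reduces to 0 (Buchberger's first criterion).
Every S-polynomial of the final basis reduces to 0, so we have a Gröbner basis.
Inter-reduce: drop elements whose leading term is divisible by another's, tail-reduce, and make monic.
Reduced Gröbner basis: {a + 1/3b^2 + 1/2b + 7/6, b^3 + 23/14b^2 + 26/7b + 43/14}.

Buchberger on the second generating set:
h_1 = -7ab + 8a + 1/3b^2 + 1/2b + 43/6, LT = ab.
h_2 = -14ab - 2a + 12, LT = ab.

S(h_1,h_2): lcm = ab. S = -9/7a - 1/21b^2 - 1/14b - 1/6.
  leading term a: no divisor's leading term divides it; move -9/7a to the remainder.
  leading term b^2: no divisor's leading term divides it; move -1/21b^2 to the remainder.
  leading term b: no divisor's leading term divides it; move -1/14b to the remainder.
  leading term 1: no divisor's leading term divides it; move -1/6 to the remainder.
  remainder -9/7a - 1/21b^2 - 1/14b - 1/6 ≠ 0; add k_3 = -9/7a - 1/21b^2 - 1/14b - 1/6 to the basis.

S(h_1,k_3): lcm = ab. S = -8/7a - 1/27b^3 - 13/126b^2 - 38/189b - 43/42.
  leading term a: subtract (8/9)·k_3 from -8/7a - 1/27b^3 - 13/126b^2 - 38/189b - 43/42 → -1/27b^3 - 23/378b^2 - 26/189b - 331/378
  leading term b^3: no divisor's leading term divides it; move -1/27b^3 to the remainder.
  leading term b^2: no divisor's leading term divides it; move -23/378b^2 to the remainder.
  leading term b: no divisor's leading term divides it; move -26/189b to the remainder.
  leading term 1: no divisor's leading term divides it; move -331/378 to the remainder.
  remainder -1/27b^3 - 23/378b^2 - 26/189b - 331/378 ≠ 0; add k_4 = -1/27b^3 - 23/378b^2 - 26/189b - 331/378 to the basis.

S(h_2,k_3): lcm = ab. S = 1/7a - 1/27b^3 - 1/18b^2 - 7/54b - 6/7.
  leading term a: subtract (-1/9)·k_3 from 1/7a - 1/27b^3 - 1/18b^2 - 7/54b - 6/7 → -1/27b^3 - 23/378b^2 - 26/189b - 331/378
  leading term b^3: subtract (1)·k_4 from -1/27b^3 - 23/378b^2 - 26/189b - 331/378 → 0
  remainder 0.

S(h_1,k_4): lcm = ab^3. S = -39/14ab^2 - 26/7ab - 331/14a - 1/21b^4 - 1/14b^3 - 43/42b^2.
  leading term ab^2: subtract (39/98b)·h_1 from -39/14ab^2 - 26/7ab - 331/14a - 1/21b^4 - 1/14b^3 - 43/42b^2 → -338/49ab - 331/14a - 1/21b^4 - 10/49b^3 - 719/588b^2 - 559/196b
  leading term ab: subtract (338/343)·h_1 from -338/49ab - 331/14a - 1/21b^4 - 10/49b^3 - 719/588b^2 - 559/196b → -21627/686a - 1/21b^4 - 10/49b^3 - 6385/4116b^2 - 4589/1372b - 7267/1029
  leading term a: subtract (2403/98)·k_3 from -21627/686a - 1/21b^4 - 10/49b^3 - 6385/4116b^2 - 4589/1372b - 7267/1029 → -1/21b^4 - 10/49b^3 - 1579/4116b^2 - 1093/686b - 12247/4116
  leading term b^4: subtract (9/7b)·k_4 from -1/21b^4 - 10/49b^3 - 1579/4116b^2 - 1093/686b - 12247/4116 → -37/294b^3 - 851/4116b^2 - 481/1029b - 12247/4116
  leading term b^3: subtract (333/98)·k_4 from -37/294b^3 - 851/4116b^2 - 481/1029b - 12247/4116 → 0
  remainder 0.

S(h_2,k_4): lcm = ab^3. S = -3/2ab^2 - 26/7ab - 331/14a - 6/7b^2.
  leading term ab^2: subtract (3/14b)·h_1 from -3/2ab^2 - 26/7ab - 331/14a - 6/7b^2 → -38/7ab - 331/14a - 1/14b^3 - 27/28b^2 - 43/28b
  leading term ab: subtract (38/49)·h_1 from -38/7ab - 331/14a - 1/14b^3 - 27/28b^2 - 43/28b → -2925/98a - 1/14b^3 - 719/588b^2 - 377/196b - 817/147
  leading term a: subtract (325/14)·k_3 from -2925/98a - 1/14b^3 - 719/588b^2 - 377/196b - 817/147 → -1/14b^3 - 23/196b^2 - 13/49b - 331/196
  leading term b^3: subtract (27/14)·k_4 from -1/14b^3 - 23/196b^2 - 13/49b - 331/196 → 0
  remainder 0.

S(k_3,k_4): leading monomials are coprime, so the S-polynomial reduces to 0 (Buchberger's first criterion).
Every S-polynomial of the final basis reduces to 0, so we have a Gröbner basis.
Inter-reduce: drop elements whose leading term is divisible by another's, tail-reduce, and make monic.
Reduced Gröbner basis: {a + 1/27b^2 + 1/18b + 7/54, b^3 + 23/14b^2 + 26/7b + 331/14}.

Since the reduced bases disagree, the two ideals are not the same.
The choice of monomial ordering does not affect the verdict — as long as both bases are computed under the same ordering, their equality decides ideal equality.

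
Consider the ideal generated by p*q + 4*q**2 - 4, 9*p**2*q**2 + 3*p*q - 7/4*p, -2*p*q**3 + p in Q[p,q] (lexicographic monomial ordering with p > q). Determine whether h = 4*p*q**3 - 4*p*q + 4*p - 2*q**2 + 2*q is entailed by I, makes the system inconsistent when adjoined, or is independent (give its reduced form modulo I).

4*p*q**3 - 4*p*q + 4*p - 2*q**2 + 2*q is independent of I; its normal form modulo I is 2*q - 2.

First compute the reduced Gröbner basis of I by Buchberger's algorithm.
f_1 = p*q + 4*q**2 - 4, LT = p*q.
f_2 = 9*p**2*q**2 + 3*p*q - 7/4*p, LT = p**2*q**2.
f_3 = -2*p*q**3 + p, LT = p*q**3.

S(f_1,f_2): lcm = p**2*q**2. S = 4*p*q**3 - 13/3*p*q + 7/36*p.
  reduce S modulo (f_1, f_2, f_3):
  remainder 7/36*p - 16*q**4 + 100/3*q**2 - 52/3 ≠ 0; add k_4 = 7/36*p - 16*q**4 + 100/3*q**2 - 52/3 to the basis.

S(f_1,f_3): lcm = p*q**3. S = 1/2*p + 4*q**4 - 4*q**2.
  reduce S modulo (f_1, f_2, f_3, k_4):
  remainder 316/7*q**4 - 628/7*q**2 + 312/7 ≠ 0; add k_5 = 316/7*q**4 - 628/7*q**2 + 312/7 to the basis.

S(f_2,f_3): lcm = p**2*q**3. S = 1/2*p**2 + 1/3*p*q**2 - 7/36*p*q.
  reduce S modulo (f_1, f_2, f_3, k_4, k_5):
  remainder 297020/1659*q**3 - 1748321/4977*q**2 - 297020/1659*q + 1748321/4977 ≠ 0; add k_6 = 297020/1659*q**3 - 1748321/4977*q**2 - 297020/1659*q + 1748321/4977 to the basis.

S(f_1,k_4): lcm = p*q. S = 576/7*q**5 - 1200/7*q**3 + 4*q**2 + 624/7*q - 4.
  reduce S modulo (f_1, f_2, f_3, k_4, k_5, k_6):
  remainder -67448112/5866145*q**2 + 67448112/5866145 ≠ 0; add k_7 = -67448112/5866145*q**2 + 67448112/5866145 to the basis.

The other S-polynomials (S(f_2,k_4), S(f_3,k_4), S(f_1,k_5), S(f_2,k_5), S(f_3,k_5), S(k_4,k_5), S(f_1,k_6), S(f_2,k_6), S(f_3,k_6), S(k_4,k_6), S(k_5,k_6), S(f_1,k_7), S(f_2,k_7), S(f_3,k_7), S(k_4,k_7), S(k_5,k_7), S(k_6,k_7)) all reduce to 0 modulo the current basis, so we have a Gröbner basis.
Inter-reduce: drop elements whose leading term is divisible by another's, tail-reduce, and make monic.
Reduced Gröbner basis: {p, q**2 - 1}.
Label its elements g_1 = p, g_2 = q**2 - 1.

Reduce h = 4*p*q**3 - 4*p*q + 4*p - 2*q**2 + 2*q modulo G:
  leading term p*q**3: subtract (4*q**3)·g_1 from 4*p*q**3 - 4*p*q + 4*p - 2*q**2 + 2*q → -4*p*q + 4*p - 2*q**2 + 2*q
  leading term p*q: subtract (-4*q)·g_1 from -4*p*q + 4*p - 2*q**2 + 2*q → 4*p - 2*q**2 + 2*q
  leading term p: subtract (4)·g_1 from 4*p - 2*q**2 + 2*q → -2*q**2 + 2*q
  leading term q**2: subtract (-2)·g_2 from -2*q**2 + 2*q → 2*q - 2
  leading term q: no divisor's leading term divides it; move 2*q to the remainder.
  leading term 1: no divisor's leading term divides it; move -2 to the remainder.
  normal form = 2*q - 2.
The normal form is nonzero, so h ∉ I. Since h minus its normal form lies in I, I + (h) = I + (r) where r = 2*q - 2; decide whether this ideal is the whole ring.
Run Buchberger on G together with r (pairs among the g_i already reduce to 0 since G is a Gröbner basis):
g_1 = p, LT = p.
g_2 = q**2 - 1, LT = q**2.
r = 2*q - 2, LT = q.

The S-polynomials (S(g_1,g_2), S(g_1,r), S(g_2,r)) all reduce to 0 modulo the current basis, so we have a Gröbner basis.
Inter-reduce: drop elements whose leading term is divisible by another's, tail-reduce, and make monic.
Reduced Gröbner basis: {p, q - 1}.
The reduced Gröbner basis of I + (h) is {p, q - 1} ≠ {1}, a proper ideal, so the enlarged system stays consistent: h is independent of I, with normal form 2*q - 2.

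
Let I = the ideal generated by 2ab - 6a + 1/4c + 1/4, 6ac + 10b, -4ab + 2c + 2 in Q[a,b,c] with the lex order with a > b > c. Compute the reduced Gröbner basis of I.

G = {a - 5/24c - 5/24, b + 1/8c^2 + 1/8c, c^3 + 2c^2 + 101/5c + 96/5}

f_1 = 2ab - 6a + 1/4c + 1/4, LT = ab.
f_2 = 6ac + 10b, LT = ac.
f_3 = -4ab + 2c + 2, LT = ab.

S(f_1,f_2): lcm = abc. S = -3ac - 5/3b^2 + 1/8c^2 + 1/8c.
  leading term ac: subtract (-1/2)·f_2 from -3ac - 5/3b^2 + 1/8c^2 + 1/8c → -5/3b^2 + 5b + 1/8c^2 + 1/8c
  leading term b^2: no divisor's leading term divides it; move -5/3b^2 to the remainder.
  leading term b: no divisor's leading term divides it; move 5b to the remainder.
  leading term c^2: no divisor's leading term divides it; move 1/8c^2 to the remainder.
  leading term c: no divisor's leading term divides it; move 1/8c to the remainder.
  remainder -5/3b^2 + 5b + 1/8c^2 + 1/8c ≠ 0; add g_4 = -5/3b^2 + 5b + 1/8c^2 + 1/8c to the basis.

S(f_1,f_3): lcm = ab. S = -3a + 5/8c + 5/8.
  leading term a: no divisor's leading term divides it; move -3a to the remainder.
  leading term c: no divisor's leading term divides it; move 5/8c to the remainder.
  leading term 1: no divisor's leading term divides it; move 5/8 to the remainder.
  remainder -3a + 5/8c + 5/8 ≠ 0; add g_5 = -3a + 5/8c + 5/8 to the basis.

S(f_2,f_3): lcm = abc. S = 5/3b^2 + 1/2c^2 + 1/2c.
  leading term b^2: subtract (-1)·g_4 from 5/3b^2 + 1/2c^2 + 1/2c → 5b + 5/8c^2 + 5/8c
  leading term b: no divisor's leading term divides it; move 5b to the remainder.
  leading term c^2: no divisor's leading term divides it; move 5/8c^2 to the remainder.
  leading term c: no divisor's leading term divides it; move 5/8c to the remainder.
  remainder 5b + 5/8c^2 + 5/8c ≠ 0; add g_6 = 5b + 5/8c^2 + 5/8c to the basis.

S(f_3,g_4): lcm = ab^2. S = 3ab + 3/40ac^2 + 3/40ac - 1/2bc - 1/2b.
  leading term ab: subtract (3/2)·f_1 from 3ab + 3/40ac^2 + 3/40ac - 1/2bc - 1/2b → 3/40ac^2 + 3/40ac + 9a - 1/2bc - 1/2b - 3/8c - 3/8
  leading term ac^2: subtract (1/80c)·f_2 from 3/40ac^2 + 3/40ac + 9a - 1/2bc - 1/2b - 3/8c - 3/8 → 3/40ac + 9a - 5/8bc - 1/2b - 3/8c - 3/8
  leading term ac: subtract (1/80)·f_2 from 3/40ac + 9a - 5/8bc - 1/2b - 3/8c - 3/8 → 9a - 5/8bc - 5/8b - 3/8c - 3/8
  leading term a: subtract (-3)·g_5 from 9a - 5/8bc - 5/8b - 3/8c - 3/8 → -5/8bc - 5/8b + 3/2c + 3/2
  leading term bc: subtract (-1/8c)·g_6 from -5/8bc - 5/8b + 3/2c + 3/2 → -5/8b + 5/64c^3 + 5/64c^2 + 3/2c + 3/2
  leading term b: subtract (-1/8)·g_6 from -5/8b + 5/64c^3 + 5/64c^2 + 3/2c + 3/2 → 5/64c^3 + 5/32c^2 + 101/64c + 3/2
  leading term c^3: no divisor's leading term divides it; move 5/64c^3 to the remainder.
  leading term c^2: no divisor's leading term divides it; move 5/32c^2 to the remainder.
  leading term c: no divisor's leading term divides it; move 101/64c to the remainder.
  leading term 1: no divisor's leading term divides it; move 3/2 to the remainder.
  remainder 5/64c^3 + 5/32c^2 + 101/64c + 3/2 ≠ 0; add g_7 = 5/64c^3 + 5/32c^2 + 101/64c + 3/2 to the basis.

The other S-polynomials (S(f_1,g_4), S(f_2,g_4), S(f_1,g_5), S(f_2,g_5), S(f_3,g_5), S(g_4,g_5), S(f_1,g_6), S(f_2,g_6), S(f_3,g_6), S(g_4,g_6), S(g_5,g_6), S(f_1,g_7), S(f_2,g_7), S(f_3,g_7), S(g_4,g_7), S(g_5,g_7), S(g_6,g_7)) all reduce to 0 modulo the current basis, so we have a Gröbner basis.
Inter-reduce: drop elements whose leading term is divisible by another's, tail-reduce, and make monic.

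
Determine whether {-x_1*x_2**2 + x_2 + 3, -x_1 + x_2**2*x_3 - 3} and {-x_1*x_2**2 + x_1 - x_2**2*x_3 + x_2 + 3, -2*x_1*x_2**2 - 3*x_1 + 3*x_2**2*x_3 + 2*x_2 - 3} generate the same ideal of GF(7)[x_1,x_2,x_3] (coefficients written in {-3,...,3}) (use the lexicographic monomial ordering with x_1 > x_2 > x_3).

Since reduced Gröbner bases are canonical representatives of ideals under a given ordering, it suffices to compute and compare them.
Buchberger on the first generating set:
f_1 = -x_1*x_2**2 + x_2 + 3, LT = x_1*x_2**2.
f_2 = -x_1 + x_2**2*x_3 - 3, LT = x_1.

S(f_1,f_2): lcm = x_1*x_2**2. S = x_2**4*x_3 - 3*x_2**2 - x_2 - 3.
  leading term x_2**4*x_3: no divisor's leading term divides it; move x_2**4*x_3 to the remainder.
  leading term x_2**2: no divisor's leading term divides it; move -3*x_2**2 to the remainder.
  leading term x_2: no divisor's leading term divides it; move -x_2 to the remainder.
  leading term 1: no divisor's leading term divides it; move -3 to the remainder.
  remainder x_2**4*x_3 - 3*x_2**2 - x_2 - 3 ≠ 0; add g_3 = x_2**4*x_3 - 3*x_2**2 - x_2 - 3 to the basis.

S(f_1,g_3): lcm = x_1*x_2**4*x_3. S = 3*x_1*x_2**2 + x_1*x_2 + 3*x_1 - x_2**3*x_3 - 3*x_2**2*x_3.
  leading term x_1*x_2**2: subtract (-3)·f_1 from 3*x_1*x_2**2 + x_1*x_2 + 3*x_1 - x_2**3*x_3 - 3*x_2**2*x_3 → x_1*x_2 + 3*x_1 - x_2**3*x_3 - 3*x_2**2*x_3 + 3*x_2 + 2
  leading term x_1*x_2: subtract (-x_2)·f_2 from x_1*x_2 + 3*x_1 - x_2**3*x_3 - 3*x_2**2*x_3 + 3*x_2 + 2 → 3*x_1 - 3*x_2**2*x_3 + 2
  leading term x_1: subtract (-3)·f_2 from 3*x_1 - 3*x_2**2*x_3 + 2 → 0
  remainder 0.

S(f_2,g_3): leading monomials are coprime, so the S-polynomial reduces to 0 (Buchberger's first criterion).
Every S-polynomial of the final basis reduces to 0, so we have a Gröbner basis.
Inter-reduce: drop elements whose leading term is divisible by another's, tail-reduce, and make monic.
Reduced Gröbner basis: {x_1 - x_2**2*x_3 + 3, x_2**4*x_3 - 3*x_2**2 - x_2 - 3}.

Buchberger on the second generating set:
h_1 = -x_1*x_2**2 + x_1 - x_2**2*x_3 + x_2 + 3, LT = x_1*x_2**2.
h_2 = -2*x_1*x_2**2 - 3*x_1 + 3*x_2**2*x_3 + 2*x_2 - 3, LT = x_1*x_2**2.

S(h_1,h_2): lcm = x_1*x_2**2. S = x_1 - x_2**2*x_3 - 1.
  leading term x_1: no divisor's leading term divides it; move x_1 to the remainder.
  leading term x_2**2*x_3: no divisor's leading term divides it; move -x_2**2*x_3 to the remainder.
  leading term 1: no divisor's leading term divides it; move -1 to the remainder.
  remainder x_1 - x_2**2*x_3 - 1 ≠ 0; add k_3 = x_1 - x_2**2*x_3 - 1 to the basis.

S(h_1,k_3): lcm = x_1*x_2**2. S = -x_1 + x_2**4*x_3 + x_2**2*x_3 + x_2**2 - x_2 - 3.
  leading term x_1: subtract (-1)·k_3 from -x_1 + x_2**4*x_3 + x_2**2*x_3 + x_2**2 - x_2 - 3 → x_2**4*x_3 + x_2**2 - x_2 + 3
  leading term x_2**4*x_3: no divisor's leading term divides it; move x_2**4*x_3 to the remainder.
  leading term x_2**2: no divisor's leading term divides it; move x_2**2 to the remainder.
  leading term x_2: no divisor's leading term divides it; move -x_2 to the remainder.
  leading term 1: no divisor's leading term divides it; move 3 to the remainder.
  remainder x_2**4*x_3 + x_2**2 - x_2 + 3 ≠ 0; add k_4 = x_2**4*x_3 + x_2**2 - x_2 + 3 to the basis.

S(h_2,k_3): lcm = x_1*x_2**2. S = -2*x_1 + x_2**4*x_3 + 2*x_2**2*x_3 + x_2**2 - x_2 - 2.
  leading term x_1: subtract (-2)·k_3 from -2*x_1 + x_2**4*x_3 + 2*x_2**2*x_3 + x_2**2 - x_2 - 2 → x_2**4*x_3 + x_2**2 - x_2 + 3
  leading term x_2**4*x_3: subtract (1)·k_4 from x_2**4*x_3 + x_2**2 - x_2 + 3 → 0
  remainder 0.

S(h_1,k_4): lcm = x_1*x_2**4*x_3. S = -x_1*x_2**2*x_3 - x_1*x_2**2 + x_1*x_2 - 3*x_1 + x_2**4*x_3**2 - x_2**3*x_3 - 3*x_2**2*x_3.
  leading term x_1*x_2**2*x_3: subtract (x_3)·h_1 from -x_1*x_2**2*x_3 - x_1*x_2**2 + x_1*x_2 - 3*x_1 + x_2**4*x_3**2 - x_2**3*x_3 - 3*x_2**2*x_3 → -x_1*x_2**2 + x_1*x_2 - x_1*x_3 - 3*x_1 + x_2**4*x_3**2 - x_2**3*x_3 + x_2**2*x_3**2 - 3*x_2**2*x_3 - x_2*x_3 - 3*x_3
  leading term x_1*x_2**2: subtract (1)·h_1 from -x_1*x_2**2 + x_1*x_2 - x_1*x_3 - 3*x_1 + x_2**4*x_3**2 - x_2**3*x_3 + x_2**2*x_3**2 - 3*x_2**2*x_3 - x_2*x_3 - 3*x_3 → x_1*x_2 - x_1*x_3 + 3*x_1 + x_2**4*x_3**2 - x_2**3*x_3 + x_2**2*x_3**2 - 2*x_2**2*x_3 - x_2*x_3 - x_2 - 3*x_3 - 3
  leading term x_1*x_2: subtract (x_2)·k_3 from x_1*x_2 - x_1*x_3 + 3*x_1 + x_2**4*x_3**2 - x_2**3*x_3 + x_2**2*x_3**2 - 2*x_2**2*x_3 - x_2*x_3 - x_2 - 3*x_3 - 3 → -x_1*x_3 + 3*x_1 + x_2**4*x_3**2 + x_2**2*x_3**2 - 2*x_2**2*x_3 - x_2*x_3 - 3*x_3 - 3
  leading term x_1*x_3: subtract (-x_3)·k_3 from -x_1*x_3 + 3*x_1 + x_2**4*x_3**2 + x_2**2*x_3**2 - 2*x_2**2*x_3 - x_2*x_3 - 3*x_3 - 3 → 3*x_1 + x_2**4*x_3**2 - 2*x_2**2*x_3 - x_2*x_3 + 3*x_3 - 3
  leading term x_1: subtract (3)·k_3 from 3*x_1 + x_2**4*x_3**2 - 2*x_2**2*x_3 - x_2*x_3 + 3*x_3 - 3 → x_2**4*x_3**2 + x_2**2*x_3 - x_2*x_3 + 3*x_3
  leading term x_2**4*x_3**2: subtract (x_3)·k_4 from x_2**4*x_3**2 + x_2**2*x_3 - x_2*x_3 + 3*x_3 → 0
  remainder 0.

S(h_2,k_4): lcm = x_1*x_2**4*x_3. S = -2*x_1*x_2**2*x_3 - x_1*x_2**2 + x_1*x_2 - 3*x_1 + 2*x_2**4*x_3**2 - x_2**3*x_3 - 2*x_2**2*x_3.
  leading term x_1*x_2**2*x_3: subtract (2*x_3)·h_1 from -2*x_1*x_2**2*x_3 - x_1*x_2**2 + x_1*x_2 - 3*x_1 + 2*x_2**4*x_3**2 - x_2**3*x_3 - 2*x_2**2*x_3 → -x_1*x_2**2 + x_1*x_2 - 2*x_1*x_3 - 3*x_1 + 2*x_2**4*x_3**2 - x_2**3*x_3 + 2*x_2**2*x_3**2 - 2*x_2**2*x_3 - 2*x_2*x_3 + x_3
  leading term x_1*x_2**2: subtract (1)·h_1 from -x_1*x_2**2 + x_1*x_2 - 2*x_1*x_3 - 3*x_1 + 2*x_2**4*x_3**2 - x_2**3*x_3 + 2*x_2**2*x_3**2 - 2*x_2**2*x_3 - 2*x_2*x_3 + x_3 → x_1*x_2 - 2*x_1*x_3 + 3*x_1 + 2*x_2**4*x_3**2 - x_2**3*x_3 + 2*x_2**2*x_3**2 - x_2**2*x_3 - 2*x_2*x_3 - x_2 + x_3 - 3
  leading term x_1*x_2: subtract (x_2)·k_3 from x_1*x_2 - 2*x_1*x_3 + 3*x_1 + 2*x_2**4*x_3**2 - x_2**3*x_3 + 2*x_2**2*x_3**2 - x_2**2*x_3 - 2*x_2*x_3 - x_2 + x_3 - 3 → -2*x_1*x_3 + 3*x_1 + 2*x_2**4*x_3**2 + 2*x_2**2*x_3**2 - x_2**2*x_3 - 2*x_2*x_3 + x_3 - 3
  leading term x_1*x_3: subtract (-2*x_3)·k_3 from -2*x_1*x_3 + 3*x_1 + 2*x_2**4*x_3**2 + 2*x_2**2*x_3**2 - x_2**2*x_3 - 2*x_2*x_3 + x_3 - 3 → 3*x_1 + 2*x_2**4*x_3**2 - x_2**2*x_3 - 2*x_2*x_3 - x_3 - 3
  leading term x_1: subtract (3)·k_3 from 3*x_1 + 2*x_2**4*x_3**2 - x_2**2*x_3 - 2*x_2*x_3 - x_3 - 3 → 2*x_2**4*x_3**2 + 2*x_2**2*x_3 - 2*x_2*x_3 - x_3
  leading term x_2**4*x_3**2: subtract (2*x_3)·k_4 from 2*x_2**4*x_3**2 + 2*x_2**2*x_3 - 2*x_2*x_3 - x_3 → 0
  remainder 0.

S(k_3,k_4): leading monomials are coprime, so the S-polynomial reduces to 0 (Buchberger's first criterion).
Every S-polynomial of the final basis reduces to 0, so we have a Gröbner basis.
Inter-reduce: drop elements whose leading term is divisible by another's, tail-reduce, and make monic.
Reduced Gröbner basis: {x_1 - x_2**2*x_3 - 1, x_2**4*x_3 + x_2**2 - x_2 + 3}.

Since the reduced bases disagree, the two ideals are not the same.

No, the ideals differ.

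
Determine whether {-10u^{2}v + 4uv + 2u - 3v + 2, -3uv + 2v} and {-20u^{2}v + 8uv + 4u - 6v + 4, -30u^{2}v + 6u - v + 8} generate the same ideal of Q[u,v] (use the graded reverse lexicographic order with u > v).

For a fixed monomial order, each ideal has a unique reduced Gröbner basis; comparing bases decides equality.
Buchberger on the first generating set:
f_1 = -10u^{2}v + 4uv + 2u - 3v + 2, LT = u^{2}v.
f_2 = -3uv + 2v, LT = uv.

S(f_1,f_2): lcm = u^{2}v. S = \tfrac{4}{15}uv - \tfrac{1}{5}u + \tfrac{3}{10}v - \tfrac{1}{5}.
  leading term uv: subtract (-\tfrac{4}{45})·f_2 from \tfrac{4}{15}uv - \tfrac{1}{5}u + \tfrac{3}{10}v - \tfrac{1}{5} → -\tfrac{1}{5}u + \tfrac{43}{90}v - \tfrac{1}{5}
  leading term u: no divisor's leading term divides it; move -\tfrac{1}{5}u to the remainder.
  leading term v: no divisor's leading term divides it; move \tfrac{43}{90}v to the remainder.
  leading term 1: no divisor's leading term divides it; move -\tfrac{1}{5} to the remainder.
  remainder -\tfrac{1}{5}u + \tfrac{43}{90}v - \tfrac{1}{5} ≠ 0; add g_3 = -\tfrac{1}{5}u + \tfrac{43}{90}v - \tfrac{1}{5} to the basis.

S(f_1,g_3): lcm = u^{2}v. S = \tfrac{43}{18}uv^{2} - \tfrac{7}{5}uv - \tfrac{1}{5}u + \tfrac{3}{10}v - \tfrac{1}{5}.
  leading term uv^{2}: subtract (-\tfrac{43}{54}v)·f_2 from \tfrac{43}{18}uv^{2} - \tfrac{7}{5}uv - \tfrac{1}{5}u + \tfrac{3}{10}v - \tfrac{1}{5} → -\tfrac{7}{5}uv + \tfrac{43}{27}v^{2} - \tfrac{1}{5}u + \tfrac{3}{10}v - \tfrac{1}{5}
  leading term uv: subtract (\tfrac{7}{15})·f_2 from -\tfrac{7}{5}uv + \tfrac{43}{27}v^{2} - \tfrac{1}{5}u + \tfrac{3}{10}v - \tfrac{1}{5} → \tfrac{43}{27}v^{2} - \tfrac{1}{5}u - \tfrac{19}{30}v - \tfrac{1}{5}
  leading term v^{2}: no divisor's leading term divides it; move \tfrac{43}{27}v^{2} to the remainder.
  leading term u: subtract (1)·g_3 from -\tfrac{1}{5}u - \tfrac{19}{30}v - \tfrac{1}{5} → -\tfrac{10}{9}v
  leading term v: no divisor's leading term divides it; move -\tfrac{10}{9}v to the remainder.
  remainder \tfrac{43}{27}v^{2} - \tfrac{10}{9}v ≠ 0; add g_4 = \tfrac{43}{27}v^{2} - \tfrac{10}{9}v to the basis.

The other S-polynomials (S(f_2,g_3), S(f_1,g_4), S(f_2,g_4), S(g_3,g_4)) all reduce to 0 modulo the current basis, so we have a Gröbner basis.
Inter-reduce: drop elements whose leading term is divisible by another's, tail-reduce, and make monic.
Reduced Gröbner basis: {v^{2} - \tfrac{30}{43}v, u - \tfrac{43}{18}v + 1}.

Buchberger on the second generating set:
h_1 = -20u^{2}v + 8uv + 4u - 6v + 4, LT = u^{2}v.
h_2 = -30u^{2}v + 6u - v + 8, LT = u^{2}v.

S(h_1,h_2): lcm = u^{2}v. S = -\tfrac{2}{5}uv + \tfrac{4}{15}v + \tfrac{1}{15}.
  leading term uv: no divisor's leading term divides it; move -\tfrac{2}{5}uv to the remainder.
  leading term v: no divisor's leading term divides it; move \tfrac{4}{15}v to the remainder.
  leading term 1: no divisor's leading term divides it; move \tfrac{1}{15} to the remainder.
  remainder -\tfrac{2}{5}uv + \tfrac{4}{15}v + \tfrac{1}{15} ≠ 0; add k_3 = -\tfrac{2}{5}uv + \tfrac{4}{15}v + \tfrac{1}{15} to the basis.

S(h_1,k_3): lcm = u^{2}v. S = \tfrac{4}{15}uv - \tfrac{1}{30}u + \tfrac{3}{10}v - \tfrac{1}{5}.
  leading term uv: subtract (-\tfrac{2}{3})·k_3 from \tfrac{4}{15}uv - \tfrac{1}{30}u + \tfrac{3}{10}v - \tfrac{1}{5} → -\tfrac{1}{30}u + \tfrac{43}{90}v - \tfrac{7}{45}
  leading term u: no divisor's leading term divides it; move -\tfrac{1}{30}u to the remainder.
  leading term v: no divisor's leading term divides it; move \tfrac{43}{90}v to the remainder.
  leading term 1: no divisor's leading term divides it; move -\tfrac{7}{45} to the remainder.
  remainder -\tfrac{1}{30}u + \tfrac{43}{90}v - \tfrac{7}{45} ≠ 0; add k_4 = -\tfrac{1}{30}u + \tfrac{43}{90}v - \tfrac{7}{45} to the basis.

S(h_1,k_4): lcm = u^{2}v. S = \tfrac{43}{3}uv^{2} - \tfrac{76}{15}uv - \tfrac{1}{5}u + \tfrac{3}{10}v - \tfrac{1}{5}.
  leading term uv^{2}: subtract (-\tfrac{215}{6}v)·k_3 from \tfrac{43}{3}uv^{2} - \tfrac{76}{15}uv - \tfrac{1}{5}u + \tfrac{3}{10}v - \tfrac{1}{5} → -\tfrac{76}{15}uv + \tfrac{86}{9}v^{2} - \tfrac{1}{5}u + \tfrac{121}{45}v - \tfrac{1}{5}
  leading term uv: subtract (\tfrac{38}{3})·k_3 from -\tfrac{76}{15}uv + \tfrac{86}{9}v^{2} - \tfrac{1}{5}u + \tfrac{121}{45}v - \tfrac{1}{5} → \tfrac{86}{9}v^{2} - \tfrac{1}{5}u - \tfrac{31}{45}v - \tfrac{47}{45}
  leading term v^{2}: no divisor's leading term divides it; move \tfrac{86}{9}v^{2} to the remainder.
  leading term u: subtract (6)·k_4 from -\tfrac{1}{5}u - \tfrac{31}{45}v - \tfrac{47}{45} → -\tfrac{32}{9}v - \tfrac{1}{9}
  leading term v: no divisor's leading term divides it; move -\tfrac{32}{9}v to the remainder.
  leading term 1: no divisor's leading term divides it; move -\tfrac{1}{9} to the remainder.
  remainder \tfrac{86}{9}v^{2} - \tfrac{32}{9}v - \tfrac{1}{9} ≠ 0; add k_5 = \tfrac{86}{9}v^{2} - \tfrac{32}{9}v - \tfrac{1}{9} to the basis.

The other S-polynomials (S(h_2,k_3), S(h_2,k_4), S(k_3,k_4), S(h_1,k_5), S(h_2,k_5), S(k_3,k_5), S(k_4,k_5)) all reduce to 0 modulo the current basis, so we have a Gröbner basis.
Inter-reduce: drop elements whose leading term is divisible by another's, tail-reduce, and make monic.
Reduced Gröbner basis: {v^{2} - \tfrac{16}{43}v - \tfrac{1}{86}, u - \tfrac{43}{3}v + \tfrac{14}{3}}.

Since the reduced bases disagree, the two ideals are not the same.

No, the ideals differ.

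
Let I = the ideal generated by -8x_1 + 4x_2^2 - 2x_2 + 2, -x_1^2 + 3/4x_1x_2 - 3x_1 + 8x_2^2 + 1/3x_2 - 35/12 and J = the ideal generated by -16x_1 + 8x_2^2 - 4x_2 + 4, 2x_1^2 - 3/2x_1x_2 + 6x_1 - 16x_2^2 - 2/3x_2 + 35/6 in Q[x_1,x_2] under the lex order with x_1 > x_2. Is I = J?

For a fixed monomial order, each ideal has a unique reduced Gröbner basis; comparing bases decides equality.
Buchberger on the first generating set:
f_1 = -8x_1 + 4x_2^2 - 2x_2 + 2, LT = x_1.
f_2 = -x_1^2 + 3/4x_1x_2 - 3x_1 + 8x_2^2 + 1/3x_2 - 35/12, LT = x_1^2.

S(f_1,f_2): lcm = x_1^2. S = -1/2x_1x_2^2 + x_1x_2 - 13/4x_1 + 8x_2^2 + 1/3x_2 - 35/12.
  leading term x_1x_2^2: subtract (1/16x_2^2)·f_1 from -1/2x_1x_2^2 + x_1x_2 - 13/4x_1 + 8x_2^2 + 1/3x_2 - 35/12 → x_1x_2 - 13/4x_1 - 1/4x_2^4 + 1/8x_2^3 + 63/8x_2^2 + 1/3x_2 - 35/12
  leading term x_1x_2: subtract (-1/8x_2)·f_1 from x_1x_2 - 13/4x_1 - 1/4x_2^4 + 1/8x_2^3 + 63/8x_2^2 + 1/3x_2 - 35/12 → -13/4x_1 - 1/4x_2^4 + 5/8x_2^3 + 61/8x_2^2 + 7/12x_2 - 35/12
  leading term x_1: subtract (13/32)·f_1 from -13/4x_1 - 1/4x_2^4 + 5/8x_2^3 + 61/8x_2^2 + 7/12x_2 - 35/12 → -1/4x_2^4 + 5/8x_2^3 + 6x_2^2 + 67/48x_2 - 179/48
  leading term x_2^4: no divisor's leading term divides it; move -1/4x_2^4 to the remainder.
  leading term x_2^3: no divisor's leading term divides it; move 5/8x_2^3 to the remainder.
  leading term x_2^2: no divisor's leading term divides it; move 6x_2^2 to the remainder.
  leading term x_2: no divisor's leading term divides it; move 67/48x_2 to the remainder.
  leading term 1: no divisor's leading term divides it; move -179/48 to the remainder.
  remainder -1/4x_2^4 + 5/8x_2^3 + 6x_2^2 + 67/48x_2 - 179/48 ≠ 0; add g_3 = -1/4x_2^4 + 5/8x_2^3 + 6x_2^2 + 67/48x_2 - 179/48 to the basis.

S(f_1,g_3): leading monomials are coprime, so the S-polynomial reduces to 0 (Buchberger's first criterion).
S(f_2,g_3): leading monomials are coprime, so the S-polynomial reduces to 0 (Buchberger's first criterion).
Every S-polynomial of the final basis reduces to 0, so we have a Gröbner basis.
Inter-reduce: drop elements whose leading term is divisible by another's, tail-reduce, and make monic.
Reduced Gröbner basis: {x_1 - 1/2x_2^2 + 1/4x_2 - 1/4, x_2^4 - 5/2x_2^3 - 24x_2^2 - 67/12x_2 + 179/12}.

Buchberger on the second generating set:
h_1 = -16x_1 + 8x_2^2 - 4x_2 + 4, LT = x_1.
h_2 = 2x_1^2 - 3/2x_1x_2 + 6x_1 - 16x_2^2 - 2/3x_2 + 35/6, LT = x_1^2.

S(h_1,h_2): lcm = x_1^2. S = -1/2x_1x_2^2 + x_1x_2 - 13/4x_1 + 8x_2^2 + 1/3x_2 - 35/12.
  leading term x_1x_2^2: subtract (1/32x_2^2)·h_1 from -1/2x_1x_2^2 + x_1x_2 - 13/4x_1 + 8x_2^2 + 1/3x_2 - 35/12 → x_1x_2 - 13/4x_1 - 1/4x_2^4 + 1/8x_2^3 + 63/8x_2^2 + 1/3x_2 - 35/12
  leading term x_1x_2: subtract (-1/16x_2)·h_1 from x_1x_2 - 13/4x_1 - 1/4x_2^4 + 1/8x_2^3 + 63/8x_2^2 + 1/3x_2 - 35/12 → -13/4x_1 - 1/4x_2^4 + 5/8x_2^3 + 61/8x_2^2 + 7/12x_2 - 35/12
  leading term x_1: subtract (13/64)·h_1 from -13/4x_1 - 1/4x_2^4 + 5/8x_2^3 + 61/8x_2^2 + 7/12x_2 - 35/12 → -1/4x_2^4 + 5/8x_2^3 + 6x_2^2 + 67/48x_2 - 179/48
  leading term x_2^4: no divisor's leading term divides it; move -1/4x_2^4 to the remainder.
  leading term x_2^3: no divisor's leading term divides it; move 5/8x_2^3 to the remainder.
  leading term x_2^2: no divisor's leading term divides it; move 6x_2^2 to the remainder.
  leading term x_2: no divisor's leading term divides it; move 67/48x_2 to the remainder.
  leading term 1: no divisor's leading term divides it; move -179/48 to the remainder.
  remainder -1/4x_2^4 + 5/8x_2^3 + 6x_2^2 + 67/48x_2 - 179/48 ≠ 0; add k_3 = -1/4x_2^4 + 5/8x_2^3 + 6x_2^2 + 67/48x_2 - 179/48 to the basis.

S(h_1,k_3): leading monomials are coprime, so the S-polynomial reduces to 0 (Buchberger's first criterion).
S(h_2,k_3): leading monomials are coprime, so the S-polynomial reduces to 0 (Buchberger's first criterion).
Every S-polynomial of the final basis reduces to 0, so we have a Gröbner basis.
Inter-reduce: drop elements whose leading term is divisible by another's, tail-reduce, and make monic.
Reduced Gröbner basis: {x_1 - 1/2x_2^2 + 1/4x_2 - 1/4, x_2^4 - 5/2x_2^3 - 24x_2^2 - 67/12x_2 + 179/12}.

The two bases agree; hence the ideals are identical.

Yes, the ideals are equal.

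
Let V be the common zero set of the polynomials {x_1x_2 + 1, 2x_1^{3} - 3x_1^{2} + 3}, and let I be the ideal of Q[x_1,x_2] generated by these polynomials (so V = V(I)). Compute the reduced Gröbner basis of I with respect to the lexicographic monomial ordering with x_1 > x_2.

f_1 = x_1x_2 + 1, LT = x_1x_2.
f_2 = 2x_1^{3} - 3x_1^{2} + 3, LT = x_1^{3}.

S(f_1,f_2): lcm = x_1^{3}x_2. S = \tfrac{3}{2}x_1^{2}x_2 + x_1^{2} - \tfrac{3}{2}x_2.
  leading term x_1^{2}x_2: subtract (\tfrac{3}{2}x_1)·f_1 from \tfrac{3}{2}x_1^{2}x_2 + x_1^{2} - \tfrac{3}{2}x_2 → x_1^{2} - \tfrac{3}{2}x_1 - \tfrac{3}{2}x_2
  leading term x_1^{2}: no divisor's leading term divides it; move x_1^{2} to the remainder.
  leading term x_1: no divisor's leading term divides it; move -\tfrac{3}{2}x_1 to the remainder.
  leading term x_2: no divisor's leading term divides it; move -\tfrac{3}{2}x_2 to the remainder.
  remainder x_1^{2} - \tfrac{3}{2}x_1 - \tfrac{3}{2}x_2 ≠ 0; add g_3 = x_1^{2} - \tfrac{3}{2}x_1 - \tfrac{3}{2}x_2 to the basis.

S(f_1,g_3): lcm = x_1^{2}x_2. S = \tfrac{3}{2}x_1x_2 + x_1 + \tfrac{3}{2}x_2^{2}.
  leading term x_1x_2: subtract (\tfrac{3}{2})·f_1 from \tfrac{3}{2}x_1x_2 + x_1 + \tfrac{3}{2}x_2^{2} → x_1 + \tfrac{3}{2}x_2^{2} - \tfrac{3}{2}
  leading term x_1: no divisor's leading term divides it; move x_1 to the remainder.
  leading term x_2^{2}: no divisor's leading term divides it; move \tfrac{3}{2}x_2^{2} to the remainder.
  leading term 1: no divisor's leading term divides it; move -\tfrac{3}{2} to the remainder.
  remainder x_1 + \tfrac{3}{2}x_2^{2} - \tfrac{3}{2} ≠ 0; add g_4 = x_1 + \tfrac{3}{2}x_2^{2} - \tfrac{3}{2} to the basis.

S(f_1,g_4): lcm = x_1x_2. S = -\tfrac{3}{2}x_2^{3} + \tfrac{3}{2}x_2 + 1.
  leading term x_2^{3}: no divisor's leading term divides it; move -\tfrac{3}{2}x_2^{3} to the remainder.
  leading term x_2: no divisor's leading term divides it; move \tfrac{3}{2}x_2 to the remainder.
  leading term 1: no divisor's leading term divides it; move 1 to the remainder.
  remainder -\tfrac{3}{2}x_2^{3} + \tfrac{3}{2}x_2 + 1 ≠ 0; add g_5 = -\tfrac{3}{2}x_2^{3} + \tfrac{3}{2}x_2 + 1 to the basis.

The other S-polynomials (S(f_2,g_3), S(f_2,g_4), S(g_3,g_4), S(f_1,g_5), S(f_2,g_5), S(g_3,g_5), S(g_4,g_5)) all reduce to 0 modulo the current basis, so we have a Gröbner basis.
Inter-reduce: drop elements whose leading term is divisible by another's, tail-reduce, and make monic.

G = {x_1 + \tfrac{3}{2}x_2^{2} - \tfrac{3}{2}, x_2^{3} - x_2 - \tfrac{2}{3}}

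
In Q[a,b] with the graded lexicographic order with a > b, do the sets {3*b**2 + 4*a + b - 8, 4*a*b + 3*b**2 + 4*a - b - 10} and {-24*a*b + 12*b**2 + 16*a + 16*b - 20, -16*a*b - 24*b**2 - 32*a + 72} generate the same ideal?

Equality of ideals is decidable: compute both reduced Gröbner bases (unique for the ordering) and check whether they agree.
Buchberger on the first generating set:
f_1 = 3*b**2 + 4*a + b - 8, LT = b**2.
f_2 = 4*a*b + 3*b**2 + 4*a - b - 10, LT = a*b.

S(f_1,f_2): lcm = a*b**2. S = -3/4*b**3 + 4/3*a**2 - 2/3*a*b + 1/4*b**2 - 8/3*a + 5/2*b.
  leading term b**3: subtract (-1/4*b)·f_1 from -3/4*b**3 + 4/3*a**2 - 2/3*a*b + 1/4*b**2 - 8/3*a + 5/2*b → 4/3*a**2 + 1/3*a*b + 1/2*b**2 - 8/3*a + 1/2*b
  leading term a**2: no divisor's leading term divides it; move 4/3*a**2 to the remainder.
  leading term a*b: subtract (1/12)·f_2 from 1/3*a*b + 1/2*b**2 - 8/3*a + 1/2*b → 1/4*b**2 - 3*a + 7/12*b + 5/6
  leading term b**2: subtract (1/12)·f_1 from 1/4*b**2 - 3*a + 7/12*b + 5/6 → -10/3*a + 1/2*b + 3/2
  leading term a: no divisor's leading term divides it; move -10/3*a to the remainder.
  leading term b: no divisor's leading term divides it; move 1/2*b to the remainder.
  leading term 1: no divisor's leading term divides it; move 3/2 to the remainder.
  remainder 4/3*a**2 - 10/3*a + 1/2*b + 3/2 ≠ 0; add g_3 = 4/3*a**2 - 10/3*a + 1/2*b + 3/2 to the basis.

S(f_1,g_3): leading monomials are coprime, so the S-polynomial reduces to 0 (Buchberger's first criterion).
S(f_2,g_3): lcm = a**2*b. S = 3/4*a*b**2 + a**2 + 9/4*a*b - 3/8*b**2 - 5/2*a - 9/8*b.
  leading term a*b**2: subtract (1/4*a)·f_1 from 3/4*a*b**2 + a**2 + 9/4*a*b - 3/8*b**2 - 5/2*a - 9/8*b → 2*a*b - 3/8*b**2 - 1/2*a - 9/8*b
  leading term a*b: subtract (1/2)·f_2 from 2*a*b - 3/8*b**2 - 1/2*a - 9/8*b → -15/8*b**2 - 5/2*a - 5/8*b + 5
  leading term b**2: subtract (-5/8)·f_1 from -15/8*b**2 - 5/2*a - 5/8*b + 5 → 0
  remainder 0.

Every S-polynomial of the final basis reduces to 0, so we have a Gröbner basis.
Inter-reduce: drop elements whose leading term is divisible by another's, tail-reduce, and make monic.
Reduced Gröbner basis: {a**2 - 5/2*a + 3/8*b + 9/8, a*b - 1/2*b - 1/2, b**2 + 4/3*a + 1/3*b - 8/3}.

Buchberger on the second generating set:
h_1 = -24*a*b + 12*b**2 + 16*a + 16*b - 20, LT = a*b.
h_2 = -16*a*b - 24*b**2 - 32*a + 72, LT = a*b.

S(h_1,h_2): lcm = a*b. S = -2*b**2 - 8/3*a - 2/3*b + 16/3.
  leading term b**2: no divisor's leading term divides it; move -2*b**2 to the remainder.
  leading term a: no divisor's leading term divides it; move -8/3*a to the remainder.
  leading term b: no divisor's leading term divides it; move -2/3*b to the remainder.
  leading term 1: no divisor's leading term divides it; move 16/3 to the remainder.
  remainder -2*b**2 - 8/3*a - 2/3*b + 16/3 ≠ 0; add k_3 = -2*b**2 - 8/3*a - 2/3*b + 16/3 to the basis.

S(h_1,k_3): lcm = a*b**2. S = -1/2*b**3 - 4/3*a**2 - a*b - 2/3*b**2 + 8/3*a + 5/6*b.
  leading term b**3: subtract (1/4*b)·k_3 from -1/2*b**3 - 4/3*a**2 - a*b - 2/3*b**2 + 8/3*a + 5/6*b → -4/3*a**2 - 1/3*a*b - 1/2*b**2 + 8/3*a - 1/2*b
  leading term a**2: no divisor's leading term divides it; move -4/3*a**2 to the remainder.
  leading term a*b: subtract (1/72)·h_1 from -1/3*a*b - 1/2*b**2 + 8/3*a - 1/2*b → -2/3*b**2 + 22/9*a - 13/18*b + 5/18
  leading term b**2: subtract (1/3)·k_3 from -2/3*b**2 + 22/9*a - 13/18*b + 5/18 → 10/3*a - 1/2*b - 3/2
  leading term a: no divisor's leading term divides it; move 10/3*a to the remainder.
  leading term b: no divisor's leading term divides it; move -1/2*b to the remainder.
  leading term 1: no divisor's leading term divides it; move -3/2 to the remainder.
  remainder -4/3*a**2 + 10/3*a - 1/2*b - 3/2 ≠ 0; add k_4 = -4/3*a**2 + 10/3*a - 1/2*b - 3/2 to the basis.

S(h_2,k_3): lcm = a*b**2. S = 3/2*b**3 - 4/3*a**2 + 5/3*a*b + 8/3*a - 9/2*b.
  leading term b**3: subtract (-3/4*b)·k_3 from 3/2*b**3 - 4/3*a**2 + 5/3*a*b + 8/3*a - 9/2*b → -4/3*a**2 - 1/3*a*b - 1/2*b**2 + 8/3*a - 1/2*b
  leading term a**2: subtract (1)·k_4 from -4/3*a**2 - 1/3*a*b - 1/2*b**2 + 8/3*a - 1/2*b → -1/3*a*b - 1/2*b**2 - 2/3*a + 3/2
  leading term a*b: subtract (1/72)·h_1 from -1/3*a*b - 1/2*b**2 - 2/3*a + 3/2 → -2/3*b**2 - 8/9*a - 2/9*b + 16/9
  leading term b**2: subtract (1/3)·k_3 from -2/3*b**2 - 8/9*a - 2/9*b + 16/9 → 0
  remainder 0.

S(h_1,k_4): lcm = a**2*b. S = -1/2*a*b**2 - 2/3*a**2 + 11/6*a*b - 3/8*b**2 + 5/6*a - 9/8*b.
  leading term a*b**2: subtract (1/48*b)·h_1 from -1/2*a*b**2 - 2/3*a**2 + 11/6*a*b - 3/8*b**2 + 5/6*a - 9/8*b → -1/4*b**3 - 2/3*a**2 + 3/2*a*b - 17/24*b**2 + 5/6*a - 17/24*b
  leading term b**3: subtract (1/8*b)·k_3 from -1/4*b**3 - 2/3*a**2 + 3/2*a*b - 17/24*b**2 + 5/6*a - 17/24*b → -2/3*a**2 + 11/6*a*b - 5/8*b**2 + 5/6*a - 11/8*b
  leading term a**2: subtract (1/2)·k_4 from -2/3*a**2 + 11/6*a*b - 5/8*b**2 + 5/6*a - 11/8*b → 11/6*a*b - 5/8*b**2 - 5/6*a - 9/8*b + 3/4
  leading term a*b: subtract (-11/144)·h_1 from 11/6*a*b - 5/8*b**2 - 5/6*a - 9/8*b + 3/4 → 7/24*b**2 + 7/18*a + 7/72*b - 7/9
  leading term b**2: subtract (-7/48)·k_3 from 7/24*b**2 + 7/18*a + 7/72*b - 7/9 → 0
  remainder 0.

S(h_2,k_4): lcm = a**2*b. S = 3/2*a*b**2 + 2*a**2 + 5/2*a*b - 3/8*b**2 - 9/2*a - 9/8*b.
  leading term a*b**2: subtract (-1/16*b)·h_1 from 3/2*a*b**2 + 2*a**2 + 5/2*a*b - 3/8*b**2 - 9/2*a - 9/8*b → 3/4*b**3 + 2*a**2 + 7/2*a*b + 5/8*b**2 - 9/2*a - 19/8*b
  leading term b**3: subtract (-3/8*b)·k_3 from 3/4*b**3 + 2*a**2 + 7/2*a*b + 5/8*b**2 - 9/2*a - 19/8*b → 2*a**2 + 5/2*a*b + 3/8*b**2 - 9/2*a - 3/8*b
  leading term a**2: subtract (-3/2)·k_4 from 2*a**2 + 5/2*a*b + 3/8*b**2 - 9/2*a - 3/8*b → 5/2*a*b + 3/8*b**2 + 1/2*a - 9/8*b - 9/4
  leading term a*b: subtract (-5/48)·h_1 from 5/2*a*b + 3/8*b**2 + 1/2*a - 9/8*b - 9/4 → 13/8*b**2 + 13/6*a + 13/24*b - 13/3
  leading term b**2: subtract (-13/16)·k_3 from 13/8*b**2 + 13/6*a + 13/24*b - 13/3 → 0
  remainder 0.

S(k_3,k_4): leading monomials are coprime, so the S-polynomial reduces to 0 (Buchberger's first criterion).
Every S-polynomial of the final basis reduces to 0, so we have a Gröbner basis.
Inter-reduce: drop elements whose leading term is divisible by another's, tail-reduce, and make monic.
Reduced Gröbner basis: {a**2 - 5/2*a + 3/8*b + 9/8, a*b - 1/2*b - 1/2, b**2 + 4/3*a + 1/3*b - 8/3}.

These coincide, so the ideals are equal.
The same test decides containment: I ⊆ J iff every generator of I reduces to 0 modulo a Gröbner basis of J.

Yes, the ideals are equal.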